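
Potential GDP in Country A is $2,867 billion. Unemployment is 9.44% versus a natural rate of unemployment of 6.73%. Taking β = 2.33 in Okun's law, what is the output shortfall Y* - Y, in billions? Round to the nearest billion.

$181 billion

Output gap = -2.33 × (9.44 - 6.73) = -2.33 × 2.71 = -6.3143%.
Actual GDP ≈ 2867 × 0.936857 ≈ 2686 billion, so the shortfall is 2867 - 2686 = 181 billion.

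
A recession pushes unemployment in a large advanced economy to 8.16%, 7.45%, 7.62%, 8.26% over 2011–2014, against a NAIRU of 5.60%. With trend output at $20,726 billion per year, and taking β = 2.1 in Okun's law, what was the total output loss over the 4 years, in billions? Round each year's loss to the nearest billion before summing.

Year 2011: gap = -2.1 × (8.16 - 5.6) = -5.376%, loss ≈ 20726 × 5.376/100 ≈ 1114.
Year 2012: gap = -2.1 × (7.45 - 5.6) = -3.885%, loss ≈ 20726 × 3.885/100 ≈ 805.
Year 2013: gap = -2.1 × (7.62 - 5.6) = -4.242%, loss ≈ 20726 × 4.242/100 ≈ 879.
Year 2014: gap = -2.1 × (8.26 - 5.6) = -5.586%, loss ≈ 20726 × 5.586/100 ≈ 1158.
Total lost output = 1114 + 805 + 879 + 1158 = 3956 billion.

$3,956 billion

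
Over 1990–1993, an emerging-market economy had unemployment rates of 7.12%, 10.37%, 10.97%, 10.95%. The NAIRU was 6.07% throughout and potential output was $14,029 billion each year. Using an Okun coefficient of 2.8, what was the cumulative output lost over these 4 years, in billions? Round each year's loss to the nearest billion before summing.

Year 1990: gap = -2.8 × (7.12 - 6.07) = -2.94%, loss ≈ 14029 × 2.94/100 ≈ 412.
Year 1991: gap = -2.8 × (10.37 - 6.07) = -12.04%, loss ≈ 14029 × 12.04/100 ≈ 1689.
Year 1992: gap = -2.8 × (10.97 - 6.07) = -13.72%, loss ≈ 14029 × 13.72/100 ≈ 1925.
Year 1993: gap = -2.8 × (10.95 - 6.07) = -13.664%, loss ≈ 14029 × 13.664/100 ≈ 1917.
Total lost output = 412 + 1689 + 1925 + 1917 = 5943 billion.

$5,943 billion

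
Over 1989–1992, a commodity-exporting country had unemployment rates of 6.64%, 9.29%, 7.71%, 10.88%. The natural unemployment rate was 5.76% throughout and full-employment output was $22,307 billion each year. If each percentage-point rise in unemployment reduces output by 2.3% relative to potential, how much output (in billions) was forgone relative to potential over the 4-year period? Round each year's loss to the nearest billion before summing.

Year 1989: gap = -2.3 × (6.64 - 5.76) = -2.024%, loss ≈ 22307 × 2.024/100 ≈ 451.
Year 1990: gap = -2.3 × (9.29 - 5.76) = -8.119%, loss ≈ 22307 × 8.119/100 ≈ 1811.
Year 1991: gap = -2.3 × (7.71 - 5.76) = -4.485%, loss ≈ 22307 × 4.485/100 ≈ 1000.
Year 1992: gap = -2.3 × (10.88 - 5.76) = -11.776%, loss ≈ 22307 × 11.776/100 ≈ 2627.
Total lost output = 451 + 1811 + 1000 + 2627 = 5889 billion.

$5,889 billion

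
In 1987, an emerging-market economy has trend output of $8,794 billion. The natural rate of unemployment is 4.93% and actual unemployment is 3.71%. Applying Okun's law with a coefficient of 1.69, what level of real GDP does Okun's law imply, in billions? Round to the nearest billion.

Unemployment gap = 3.71 - 4.93 = -1.22 points, so the output gap is -1.69 × (-1.22) = 2.0618%.
Actual GDP = 8794 × (1 + 2.0618/100) = 8794 × 1.020618 ≈ 8975 billion.

$8,975 billion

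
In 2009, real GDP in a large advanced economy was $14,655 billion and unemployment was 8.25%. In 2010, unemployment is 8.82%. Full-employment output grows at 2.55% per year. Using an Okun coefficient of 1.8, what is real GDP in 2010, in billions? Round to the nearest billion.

$14,878 billion

Δu = 8.82 - 8.25 = 0.57 points.
Okun's law (growth form): g_Y = g_Y* - β × Δu = 2.55 - 1.8 × (0.57) = 2.55 - 1.026 = 1.524%.
Real GDP in the next year = 14655 × (1 + 1.524/100) = 14655 × 1.01524 ≈ 14878 billion.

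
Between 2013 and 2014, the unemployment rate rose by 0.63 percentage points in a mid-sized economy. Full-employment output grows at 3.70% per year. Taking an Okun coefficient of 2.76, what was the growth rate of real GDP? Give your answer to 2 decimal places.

Growth-rate Okun's law: g_Y = g_Y* - β × Δu.
g_Y = 3.70 - 2.76 × (0.63) = 3.7 - 1.7388 = 1.9612%, i.e. 1.96% to 2 d.p.

1.96%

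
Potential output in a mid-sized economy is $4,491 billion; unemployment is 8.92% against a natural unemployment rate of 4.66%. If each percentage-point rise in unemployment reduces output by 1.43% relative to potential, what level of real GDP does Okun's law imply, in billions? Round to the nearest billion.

$4,217 billion

Unemployment gap = 8.92 - 4.66 = 4.26 points, so the output gap is -1.43 × 4.26 = -6.0918%.
Actual GDP = 4491 × (1 - 6.0918/100) = 4491 × 0.939082 ≈ 4217 billion.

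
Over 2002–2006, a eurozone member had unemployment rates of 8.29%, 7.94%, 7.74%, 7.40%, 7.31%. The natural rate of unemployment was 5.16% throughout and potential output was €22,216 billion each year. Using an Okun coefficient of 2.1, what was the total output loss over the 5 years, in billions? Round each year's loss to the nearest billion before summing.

€6,009 billion

Year 2002: gap = -2.1 × (8.29 - 5.16) = -6.573%, loss ≈ 22216 × 6.573/100 ≈ 1460.
Year 2003: gap = -2.1 × (7.94 - 5.16) = -5.838%, loss ≈ 22216 × 5.838/100 ≈ 1297.
Year 2004: gap = -2.1 × (7.74 - 5.16) = -5.418%, loss ≈ 22216 × 5.418/100 ≈ 1204.
Year 2005: gap = -2.1 × (7.4 - 5.16) = -4.704%, loss ≈ 22216 × 4.704/100 ≈ 1045.
Year 2006: gap = -2.1 × (7.31 - 5.16) = -4.515%, loss ≈ 22216 × 4.515/100 ≈ 1003.
Total lost output = 1460 + 1297 + 1204 + 1045 + 1003 = 6009 billion.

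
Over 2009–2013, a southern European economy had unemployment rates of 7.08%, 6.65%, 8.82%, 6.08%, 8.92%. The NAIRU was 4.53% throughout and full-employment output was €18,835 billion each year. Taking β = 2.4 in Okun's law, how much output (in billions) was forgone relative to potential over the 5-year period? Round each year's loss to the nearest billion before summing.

€6,735 billion

Year 2009: gap = -2.4 × (7.08 - 4.53) = -6.12%, loss ≈ 18835 × 6.12/100 ≈ 1153.
Year 2010: gap = -2.4 × (6.65 - 4.53) = -5.088%, loss ≈ 18835 × 5.088/100 ≈ 958.
Year 2011: gap = -2.4 × (8.82 - 4.53) = -10.296%, loss ≈ 18835 × 10.296/100 ≈ 1939.
Year 2012: gap = -2.4 × (6.08 - 4.53) = -3.72%, loss ≈ 18835 × 3.72/100 ≈ 701.
Year 2013: gap = -2.4 × (8.92 - 4.53) = -10.536%, loss ≈ 18835 × 10.536/100 ≈ 1984.
Total lost output = 1153 + 958 + 1939 + 701 + 1984 = 6735 billion.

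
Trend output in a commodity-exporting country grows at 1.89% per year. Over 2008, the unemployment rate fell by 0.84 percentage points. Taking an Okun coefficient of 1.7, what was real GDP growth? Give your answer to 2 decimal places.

Growth-rate Okun's law: g_Y = g_Y* - β × Δu.
g_Y = 1.89 - 1.7 × (-0.84) = 1.89 + 1.428 = 3.318%, i.e. 3.32% to 2 d.p.

3.32%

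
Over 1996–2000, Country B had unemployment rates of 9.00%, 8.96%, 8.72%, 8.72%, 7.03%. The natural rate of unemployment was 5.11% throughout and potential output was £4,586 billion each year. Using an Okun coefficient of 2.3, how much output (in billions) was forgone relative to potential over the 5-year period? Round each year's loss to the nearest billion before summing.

Year 1996: gap = -2.3 × (9 - 5.11) = -8.947%, loss ≈ 4586 × 8.947/100 ≈ 410.
Year 1997: gap = -2.3 × (8.96 - 5.11) = -8.855%, loss ≈ 4586 × 8.855/100 ≈ 406.
Year 1998: gap = -2.3 × (8.72 - 5.11) = -8.303%, loss ≈ 4586 × 8.303/100 ≈ 381.
Year 1999: gap = -2.3 × (8.72 - 5.11) = -8.303%, loss ≈ 4586 × 8.303/100 ≈ 381.
Year 2000: gap = -2.3 × (7.03 - 5.11) = -4.416%, loss ≈ 4586 × 4.416/100 ≈ 203.
Total lost output = 410 + 406 + 381 + 381 + 203 = 1781 billion.

£1,781 billion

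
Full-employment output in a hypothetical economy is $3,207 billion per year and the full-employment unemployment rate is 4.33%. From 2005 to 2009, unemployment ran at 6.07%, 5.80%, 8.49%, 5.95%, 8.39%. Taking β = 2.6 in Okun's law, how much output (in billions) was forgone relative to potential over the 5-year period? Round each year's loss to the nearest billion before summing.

$1,089 billion

Year 2005: gap = -2.6 × (6.07 - 4.33) = -4.524%, loss ≈ 3207 × 4.524/100 ≈ 145.
Year 2006: gap = -2.6 × (5.8 - 4.33) = -3.822%, loss ≈ 3207 × 3.822/100 ≈ 123.
Year 2007: gap = -2.6 × (8.49 - 4.33) = -10.816%, loss ≈ 3207 × 10.816/100 ≈ 347.
Year 2008: gap = -2.6 × (5.95 - 4.33) = -4.212%, loss ≈ 3207 × 4.212/100 ≈ 135.
Year 2009: gap = -2.6 × (8.39 - 4.33) = -10.556%, loss ≈ 3207 × 10.556/100 ≈ 339.
Total lost output = 145 + 123 + 347 + 135 + 339 = 1089 billion.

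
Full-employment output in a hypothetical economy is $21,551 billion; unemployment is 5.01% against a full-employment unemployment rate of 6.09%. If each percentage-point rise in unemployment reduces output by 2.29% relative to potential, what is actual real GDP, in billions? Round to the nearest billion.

$22,084 billion

Unemployment gap = 5.01 - 6.09 = -1.08 points, so the output gap is -2.29 × (-1.08) = 2.4732%.
Actual GDP = 21551 × (1 + 2.4732/100) = 21551 × 1.024732 ≈ 22084 billion.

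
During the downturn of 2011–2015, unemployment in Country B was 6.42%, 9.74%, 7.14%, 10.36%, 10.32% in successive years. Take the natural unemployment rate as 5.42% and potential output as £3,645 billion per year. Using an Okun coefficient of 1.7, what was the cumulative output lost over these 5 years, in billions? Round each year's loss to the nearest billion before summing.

£1,047 billion

Year 2011: gap = -1.7 × (6.42 - 5.42) = -1.7%, loss ≈ 3645 × 1.7/100 ≈ 62.
Year 2012: gap = -1.7 × (9.74 - 5.42) = -7.344%, loss ≈ 3645 × 7.344/100 ≈ 268.
Year 2013: gap = -1.7 × (7.14 - 5.42) = -2.924%, loss ≈ 3645 × 2.924/100 ≈ 107.
Year 2014: gap = -1.7 × (10.36 - 5.42) = -8.398%, loss ≈ 3645 × 8.398/100 ≈ 306.
Year 2015: gap = -1.7 × (10.32 - 5.42) = -8.33%, loss ≈ 3645 × 8.33/100 ≈ 304.
Total lost output = 62 + 268 + 107 + 306 + 304 = 1047 billion.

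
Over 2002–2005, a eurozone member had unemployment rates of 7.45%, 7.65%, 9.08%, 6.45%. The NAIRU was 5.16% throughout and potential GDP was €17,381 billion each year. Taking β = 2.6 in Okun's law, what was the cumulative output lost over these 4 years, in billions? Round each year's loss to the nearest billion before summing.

Year 2002: gap = -2.6 × (7.45 - 5.16) = -5.954%, loss ≈ 17381 × 5.954/100 ≈ 1035.
Year 2003: gap = -2.6 × (7.65 - 5.16) = -6.474%, loss ≈ 17381 × 6.474/100 ≈ 1125.
Year 2004: gap = -2.6 × (9.08 - 5.16) = -10.192%, loss ≈ 17381 × 10.192/100 ≈ 1771.
Year 2005: gap = -2.6 × (6.45 - 5.16) = -3.354%, loss ≈ 17381 × 3.354/100 ≈ 583.
Total lost output = 1035 + 1125 + 1771 + 583 = 4514 billion.

€4,514 billion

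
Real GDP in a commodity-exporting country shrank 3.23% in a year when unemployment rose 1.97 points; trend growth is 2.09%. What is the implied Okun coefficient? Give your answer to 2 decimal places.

β ≈ 2.70

Growth form: g_Y = g_Y* - β × Δu, so β = (g_Y* - g_Y)/Δu.
β = (2.09 + 3.23)/1.97 = 5.32/1.97 = 2.70.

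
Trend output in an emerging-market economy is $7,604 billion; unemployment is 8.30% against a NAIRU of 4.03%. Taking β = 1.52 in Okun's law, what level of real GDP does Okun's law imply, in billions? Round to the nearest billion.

$7,110 billion

Unemployment gap = 8.3 - 4.03 = 4.27 points, so the output gap is -1.52 × 4.27 = -6.4904%.
Actual GDP = 7604 × (1 - 6.4904/100) = 7604 × 0.935096 ≈ 7110 billion.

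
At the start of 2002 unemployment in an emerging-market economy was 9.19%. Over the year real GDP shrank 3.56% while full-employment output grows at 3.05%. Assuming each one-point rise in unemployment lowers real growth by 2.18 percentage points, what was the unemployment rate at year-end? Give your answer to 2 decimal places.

Growth-rate Okun's law: g_Y = g_Y* - β × Δu, so Δu = (g_Y* - g_Y)/β.
Δu = (3.05 + 3.56)/2.18 = 6.61/2.18 = 3.03 percentage points.
Year-end unemployment = 9.19 + 3.03 = 12.22%.

12.22%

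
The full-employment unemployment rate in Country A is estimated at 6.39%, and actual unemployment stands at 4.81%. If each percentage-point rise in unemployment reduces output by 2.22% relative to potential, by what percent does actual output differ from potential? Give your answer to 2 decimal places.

3.51%

The unemployment gap is 4.81 - 6.39 = -1.58 percentage points.
Okun's law gives an output gap of -2.22 × (-1.58) = 3.5076%, i.e. 3.51% above potential.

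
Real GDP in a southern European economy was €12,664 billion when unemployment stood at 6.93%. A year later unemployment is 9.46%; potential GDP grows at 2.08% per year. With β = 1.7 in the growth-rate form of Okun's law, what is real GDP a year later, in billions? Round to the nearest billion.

Δu = 9.46 - 6.93 = 2.53 points.
Okun's law (growth form): g_Y = g_Y* - β × Δu = 2.08 - 1.7 × (2.53) = 2.08 - 4.301 = -2.221%.
Real GDP in the next year = 12664 × (1 - 2.221/100) = 12664 × 0.97779 ≈ 12383 billion.

€12,383 billion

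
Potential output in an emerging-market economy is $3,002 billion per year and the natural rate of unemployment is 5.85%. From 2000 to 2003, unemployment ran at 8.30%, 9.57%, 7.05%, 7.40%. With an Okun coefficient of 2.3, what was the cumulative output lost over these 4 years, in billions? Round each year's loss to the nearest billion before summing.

$616 billion

Year 2000: gap = -2.3 × (8.3 - 5.85) = -5.635%, loss ≈ 3002 × 5.635/100 ≈ 169.
Year 2001: gap = -2.3 × (9.57 - 5.85) = -8.556%, loss ≈ 3002 × 8.556/100 ≈ 257.
Year 2002: gap = -2.3 × (7.05 - 5.85) = -2.76%, loss ≈ 3002 × 2.76/100 ≈ 83.
Year 2003: gap = -2.3 × (7.4 - 5.85) = -3.565%, loss ≈ 3002 × 3.565/100 ≈ 107.
Total lost output = 169 + 257 + 83 + 107 = 616 billion.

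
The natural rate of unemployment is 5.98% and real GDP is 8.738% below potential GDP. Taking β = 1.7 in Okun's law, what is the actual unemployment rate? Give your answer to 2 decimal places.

From Okun's law, u - u* = -(output gap)/β = -(-8.738)/1.7 = 5.14 points.
So u = 5.98 + 5.14 = 11.12%.

11.12%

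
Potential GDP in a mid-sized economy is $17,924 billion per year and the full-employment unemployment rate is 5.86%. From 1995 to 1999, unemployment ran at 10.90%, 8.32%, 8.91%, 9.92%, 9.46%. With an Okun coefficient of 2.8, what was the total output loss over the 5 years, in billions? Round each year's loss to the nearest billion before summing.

$9,140 billion

Year 1995: gap = -2.8 × (10.9 - 5.86) = -14.112%, loss ≈ 17924 × 14.112/100 ≈ 2529.
Year 1996: gap = -2.8 × (8.32 - 5.86) = -6.888%, loss ≈ 17924 × 6.888/100 ≈ 1235.
Year 1997: gap = -2.8 × (8.91 - 5.86) = -8.54%, loss ≈ 17924 × 8.54/100 ≈ 1531.
Year 1998: gap = -2.8 × (9.92 - 5.86) = -11.368%, loss ≈ 17924 × 11.368/100 ≈ 2038.
Year 1999: gap = -2.8 × (9.46 - 5.86) = -10.08%, loss ≈ 17924 × 10.08/100 ≈ 1807.
Total lost output = 2529 + 1235 + 1531 + 2038 + 1807 = 9140 billion.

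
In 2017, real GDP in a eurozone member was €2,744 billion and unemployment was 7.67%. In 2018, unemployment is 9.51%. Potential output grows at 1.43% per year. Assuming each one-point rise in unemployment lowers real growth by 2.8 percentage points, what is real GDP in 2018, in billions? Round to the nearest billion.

€2,642 billion

Δu = 9.51 - 7.67 = 1.84 points.
Okun's law (growth form): g_Y = g_Y* - β × Δu = 1.43 - 2.8 × (1.84) = 1.43 - 5.152 = -3.722%.
Real GDP in the next year = 2744 × (1 - 3.722/100) = 2744 × 0.96278 ≈ 2642 billion.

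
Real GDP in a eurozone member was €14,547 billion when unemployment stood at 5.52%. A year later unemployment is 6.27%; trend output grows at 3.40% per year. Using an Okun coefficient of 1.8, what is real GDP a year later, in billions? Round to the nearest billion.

€14,845 billion

Δu = 6.27 - 5.52 = 0.75 points.
Okun's law (growth form): g_Y = g_Y* - β × Δu = 3.40 - 1.8 × (0.75) = 3.4 - 1.35 = 2.05%.
Real GDP in the next year = 14547 × (1 + 2.05/100) = 14547 × 1.0205 ≈ 14845 billion.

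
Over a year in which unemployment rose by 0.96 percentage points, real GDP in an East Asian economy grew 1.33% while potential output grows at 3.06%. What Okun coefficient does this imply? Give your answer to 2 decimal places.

Growth form: g_Y = g_Y* - β × Δu, so β = (g_Y* - g_Y)/Δu.
β = (3.06 - 1.33)/0.96 = 1.73/0.96 = 1.80.

β ≈ 1.80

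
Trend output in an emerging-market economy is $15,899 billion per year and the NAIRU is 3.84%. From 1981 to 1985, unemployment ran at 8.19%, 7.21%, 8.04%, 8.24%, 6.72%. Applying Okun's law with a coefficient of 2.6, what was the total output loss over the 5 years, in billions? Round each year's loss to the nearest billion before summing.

Year 1981: gap = -2.6 × (8.19 - 3.84) = -11.31%, loss ≈ 15899 × 11.31/100 ≈ 1798.
Year 1982: gap = -2.6 × (7.21 - 3.84) = -8.762%, loss ≈ 15899 × 8.762/100 ≈ 1393.
Year 1983: gap = -2.6 × (8.04 - 3.84) = -10.92%, loss ≈ 15899 × 10.92/100 ≈ 1736.
Year 1984: gap = -2.6 × (8.24 - 3.84) = -11.44%, loss ≈ 15899 × 11.44/100 ≈ 1819.
Year 1985: gap = -2.6 × (6.72 - 3.84) = -7.488%, loss ≈ 15899 × 7.488/100 ≈ 1191.
Total lost output = 1798 + 1393 + 1736 + 1819 + 1191 = 7937 billion.

$7,937 billion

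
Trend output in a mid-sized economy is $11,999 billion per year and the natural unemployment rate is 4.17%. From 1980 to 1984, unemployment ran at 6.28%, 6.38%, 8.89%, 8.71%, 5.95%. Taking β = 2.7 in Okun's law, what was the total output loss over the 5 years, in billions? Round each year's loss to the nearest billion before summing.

$4,977 billion

Year 1980: gap = -2.7 × (6.28 - 4.17) = -5.697%, loss ≈ 11999 × 5.697/100 ≈ 684.
Year 1981: gap = -2.7 × (6.38 - 4.17) = -5.967%, loss ≈ 11999 × 5.967/100 ≈ 716.
Year 1982: gap = -2.7 × (8.89 - 4.17) = -12.744%, loss ≈ 11999 × 12.744/100 ≈ 1529.
Year 1983: gap = -2.7 × (8.71 - 4.17) = -12.258%, loss ≈ 11999 × 12.258/100 ≈ 1471.
Year 1984: gap = -2.7 × (5.95 - 4.17) = -4.806%, loss ≈ 11999 × 4.806/100 ≈ 577.
Total lost output = 684 + 716 + 1529 + 1471 + 577 = 4977 billion.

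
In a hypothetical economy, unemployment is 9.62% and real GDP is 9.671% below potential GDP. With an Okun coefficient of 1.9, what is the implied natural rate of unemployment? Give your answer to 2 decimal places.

4.53%

From Okun's law, u - u* = -(output gap)/β = -(-9.671)/1.9 = 5.09 points.
So u* = 9.62 - 5.09 = 4.53%.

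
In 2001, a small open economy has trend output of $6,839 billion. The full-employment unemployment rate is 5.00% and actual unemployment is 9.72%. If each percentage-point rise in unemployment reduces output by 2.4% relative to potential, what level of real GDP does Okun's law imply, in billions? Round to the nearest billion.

$6,064 billion

Unemployment gap = 9.72 - 5 = 4.72 points, so the output gap is -2.4 × 4.72 = -11.328%.
Actual GDP = 6839 × (1 - 11.328/100) = 6839 × 0.88672 ≈ 6064 billion.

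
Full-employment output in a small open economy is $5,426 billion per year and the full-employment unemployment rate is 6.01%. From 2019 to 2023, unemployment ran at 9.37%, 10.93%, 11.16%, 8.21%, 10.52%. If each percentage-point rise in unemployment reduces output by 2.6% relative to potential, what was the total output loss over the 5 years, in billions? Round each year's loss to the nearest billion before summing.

Year 2019: gap = -2.6 × (9.37 - 6.01) = -8.736%, loss ≈ 5426 × 8.736/100 ≈ 474.
Year 2020: gap = -2.6 × (10.93 - 6.01) = -12.792%, loss ≈ 5426 × 12.792/100 ≈ 694.
Year 2021: gap = -2.6 × (11.16 - 6.01) = -13.39%, loss ≈ 5426 × 13.39/100 ≈ 727.
Year 2022: gap = -2.6 × (8.21 - 6.01) = -5.72%, loss ≈ 5426 × 5.72/100 ≈ 310.
Year 2023: gap = -2.6 × (10.52 - 6.01) = -11.726%, loss ≈ 5426 × 11.726/100 ≈ 636.
Total lost output = 474 + 694 + 727 + 310 + 636 = 2841 billion.

$2,841 billion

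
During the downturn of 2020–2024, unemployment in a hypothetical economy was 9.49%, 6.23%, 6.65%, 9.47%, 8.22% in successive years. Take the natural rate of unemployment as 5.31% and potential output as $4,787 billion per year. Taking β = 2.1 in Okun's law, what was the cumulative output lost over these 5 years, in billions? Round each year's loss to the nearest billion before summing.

$1,358 billion

Year 2020: gap = -2.1 × (9.49 - 5.31) = -8.778%, loss ≈ 4787 × 8.778/100 ≈ 420.
Year 2021: gap = -2.1 × (6.23 - 5.31) = -1.932%, loss ≈ 4787 × 1.932/100 ≈ 92.
Year 2022: gap = -2.1 × (6.65 - 5.31) = -2.814%, loss ≈ 4787 × 2.814/100 ≈ 135.
Year 2023: gap = -2.1 × (9.47 - 5.31) = -8.736%, loss ≈ 4787 × 8.736/100 ≈ 418.
Year 2024: gap = -2.1 × (8.22 - 5.31) = -6.111%, loss ≈ 4787 × 6.111/100 ≈ 293.
Total lost output = 420 + 92 + 135 + 418 + 293 = 1358 billion.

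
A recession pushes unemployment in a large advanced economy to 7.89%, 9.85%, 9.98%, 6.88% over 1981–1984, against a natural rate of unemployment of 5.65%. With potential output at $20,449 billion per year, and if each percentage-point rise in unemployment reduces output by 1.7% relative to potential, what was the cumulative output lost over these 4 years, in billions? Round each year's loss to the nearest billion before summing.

Year 1981: gap = -1.7 × (7.89 - 5.65) = -3.808%, loss ≈ 20449 × 3.808/100 ≈ 779.
Year 1982: gap = -1.7 × (9.85 - 5.65) = -7.14%, loss ≈ 20449 × 7.14/100 ≈ 1460.
Year 1983: gap = -1.7 × (9.98 - 5.65) = -7.361%, loss ≈ 20449 × 7.361/100 ≈ 1505.
Year 1984: gap = -1.7 × (6.88 - 5.65) = -2.091%, loss ≈ 20449 × 2.091/100 ≈ 428.
Total lost output = 779 + 1460 + 1505 + 428 = 4172 billion.

$4,172 billion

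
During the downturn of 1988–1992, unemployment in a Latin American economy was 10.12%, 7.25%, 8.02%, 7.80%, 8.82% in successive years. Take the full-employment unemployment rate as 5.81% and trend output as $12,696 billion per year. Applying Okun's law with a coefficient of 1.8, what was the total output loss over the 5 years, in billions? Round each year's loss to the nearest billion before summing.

$2,962 billion

Year 1988: gap = -1.8 × (10.12 - 5.81) = -7.758%, loss ≈ 12696 × 7.758/100 ≈ 985.
Year 1989: gap = -1.8 × (7.25 - 5.81) = -2.592%, loss ≈ 12696 × 2.592/100 ≈ 329.
Year 1990: gap = -1.8 × (8.02 - 5.81) = -3.978%, loss ≈ 12696 × 3.978/100 ≈ 505.
Year 1991: gap = -1.8 × (7.8 - 5.81) = -3.582%, loss ≈ 12696 × 3.582/100 ≈ 455.
Year 1992: gap = -1.8 × (8.82 - 5.81) = -5.418%, loss ≈ 12696 × 5.418/100 ≈ 688.
Total lost output = 985 + 329 + 505 + 455 + 688 = 2962 billion.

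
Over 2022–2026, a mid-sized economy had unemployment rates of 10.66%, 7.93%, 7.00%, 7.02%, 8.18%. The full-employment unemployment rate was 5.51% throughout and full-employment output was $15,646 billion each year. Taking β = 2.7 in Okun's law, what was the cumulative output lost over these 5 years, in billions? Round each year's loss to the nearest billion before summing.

Year 2022: gap = -2.7 × (10.66 - 5.51) = -13.905%, loss ≈ 15646 × 13.905/100 ≈ 2176.
Year 2023: gap = -2.7 × (7.93 - 5.51) = -6.534%, loss ≈ 15646 × 6.534/100 ≈ 1022.
Year 2024: gap = -2.7 × (7 - 5.51) = -4.023%, loss ≈ 15646 × 4.023/100 ≈ 629.
Year 2025: gap = -2.7 × (7.02 - 5.51) = -4.077%, loss ≈ 15646 × 4.077/100 ≈ 638.
Year 2026: gap = -2.7 × (8.18 - 5.51) = -7.209%, loss ≈ 15646 × 7.209/100 ≈ 1128.
Total lost output = 2176 + 1022 + 629 + 638 + 1128 = 5593 billion.

$5,593 billion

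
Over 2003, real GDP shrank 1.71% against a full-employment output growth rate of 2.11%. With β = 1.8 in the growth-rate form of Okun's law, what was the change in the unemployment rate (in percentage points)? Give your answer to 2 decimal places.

Growth-rate Okun's law: g_Y = g_Y* - β × Δu, so Δu = (g_Y* - g_Y)/β.
Δu = (2.11 + 1.71)/1.8 = 3.82/1.8 = 2.12 percentage points.

2.12 percentage points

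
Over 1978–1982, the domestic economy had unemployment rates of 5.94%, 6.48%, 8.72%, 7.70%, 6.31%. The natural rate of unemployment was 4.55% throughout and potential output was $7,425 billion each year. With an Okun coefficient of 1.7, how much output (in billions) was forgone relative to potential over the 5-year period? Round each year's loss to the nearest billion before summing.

Year 1978: gap = -1.7 × (5.94 - 4.55) = -2.363%, loss ≈ 7425 × 2.363/100 ≈ 175.
Year 1979: gap = -1.7 × (6.48 - 4.55) = -3.281%, loss ≈ 7425 × 3.281/100 ≈ 244.
Year 1980: gap = -1.7 × (8.72 - 4.55) = -7.089%, loss ≈ 7425 × 7.089/100 ≈ 526.
Year 1981: gap = -1.7 × (7.7 - 4.55) = -5.355%, loss ≈ 7425 × 5.355/100 ≈ 398.
Year 1982: gap = -1.7 × (6.31 - 4.55) = -2.992%, loss ≈ 7425 × 2.992/100 ≈ 222.
Total lost output = 175 + 244 + 526 + 398 + 222 = 1565 billion.

$1,565 billion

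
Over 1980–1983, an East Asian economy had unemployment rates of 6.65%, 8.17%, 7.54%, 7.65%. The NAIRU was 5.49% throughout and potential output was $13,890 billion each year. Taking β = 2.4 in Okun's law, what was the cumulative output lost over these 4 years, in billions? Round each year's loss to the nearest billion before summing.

$2,683 billion

Year 1980: gap = -2.4 × (6.65 - 5.49) = -2.784%, loss ≈ 13890 × 2.784/100 ≈ 387.
Year 1981: gap = -2.4 × (8.17 - 5.49) = -6.432%, loss ≈ 13890 × 6.432/100 ≈ 893.
Year 1982: gap = -2.4 × (7.54 - 5.49) = -4.92%, loss ≈ 13890 × 4.92/100 ≈ 683.
Year 1983: gap = -2.4 × (7.65 - 5.49) = -5.184%, loss ≈ 13890 × 5.184/100 ≈ 720.
Total lost output = 387 + 893 + 683 + 720 = 2683 billion.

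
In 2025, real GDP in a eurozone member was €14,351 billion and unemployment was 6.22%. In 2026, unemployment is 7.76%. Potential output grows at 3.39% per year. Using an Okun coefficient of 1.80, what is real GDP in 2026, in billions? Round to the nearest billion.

Δu = 7.76 - 6.22 = 1.54 points.
Okun's law (growth form): g_Y = g_Y* - β × Δu = 3.39 - 1.80 × (1.54) = 3.39 - 2.772 = 0.618%.
Real GDP in the next year = 14351 × (1 + 0.618/100) = 14351 × 1.00618 ≈ 14440 billion.

€14,440 billion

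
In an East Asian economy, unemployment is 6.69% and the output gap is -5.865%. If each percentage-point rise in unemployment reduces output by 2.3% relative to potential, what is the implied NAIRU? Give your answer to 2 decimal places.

From Okun's law, u - u* = -(output gap)/β = -(-5.865)/2.3 = 2.55 points.
So u* = 6.69 - 2.55 = 4.14%.

4.14%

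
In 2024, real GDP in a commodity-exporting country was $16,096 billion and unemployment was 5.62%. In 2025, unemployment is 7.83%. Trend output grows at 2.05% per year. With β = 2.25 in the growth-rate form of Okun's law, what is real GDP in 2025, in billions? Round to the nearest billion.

$15,626 billion

Δu = 7.83 - 5.62 = 2.21 points.
Okun's law (growth form): g_Y = g_Y* - β × Δu = 2.05 - 2.25 × (2.21) = 2.05 - 4.9725 = -2.9225%.
Real GDP in the next year = 16096 × (1 - 2.9225/100) = 16096 × 0.970775 ≈ 15626 billion.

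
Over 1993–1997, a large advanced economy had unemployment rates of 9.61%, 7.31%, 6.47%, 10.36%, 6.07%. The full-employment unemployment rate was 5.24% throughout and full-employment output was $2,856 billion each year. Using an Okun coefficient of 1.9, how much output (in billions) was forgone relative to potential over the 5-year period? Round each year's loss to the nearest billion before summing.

$739 billion

Year 1993: gap = -1.9 × (9.61 - 5.24) = -8.303%, loss ≈ 2856 × 8.303/100 ≈ 237.
Year 1994: gap = -1.9 × (7.31 - 5.24) = -3.933%, loss ≈ 2856 × 3.933/100 ≈ 112.
Year 1995: gap = -1.9 × (6.47 - 5.24) = -2.337%, loss ≈ 2856 × 2.337/100 ≈ 67.
Year 1996: gap = -1.9 × (10.36 - 5.24) = -9.728%, loss ≈ 2856 × 9.728/100 ≈ 278.
Year 1997: gap = -1.9 × (6.07 - 5.24) = -1.577%, loss ≈ 2856 × 1.577/100 ≈ 45.
Total lost output = 237 + 112 + 67 + 278 + 45 = 739 billion.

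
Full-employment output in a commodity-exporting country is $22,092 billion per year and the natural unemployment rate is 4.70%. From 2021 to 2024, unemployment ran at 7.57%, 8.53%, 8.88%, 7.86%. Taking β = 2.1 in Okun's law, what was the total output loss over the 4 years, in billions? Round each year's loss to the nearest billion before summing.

$6,513 billion

Year 2021: gap = -2.1 × (7.57 - 4.7) = -6.027%, loss ≈ 22092 × 6.027/100 ≈ 1331.
Year 2022: gap = -2.1 × (8.53 - 4.7) = -8.043%, loss ≈ 22092 × 8.043/100 ≈ 1777.
Year 2023: gap = -2.1 × (8.88 - 4.7) = -8.778%, loss ≈ 22092 × 8.778/100 ≈ 1939.
Year 2024: gap = -2.1 × (7.86 - 4.7) = -6.636%, loss ≈ 22092 × 6.636/100 ≈ 1466.
Total lost output = 1331 + 1777 + 1939 + 1466 = 6513 billion.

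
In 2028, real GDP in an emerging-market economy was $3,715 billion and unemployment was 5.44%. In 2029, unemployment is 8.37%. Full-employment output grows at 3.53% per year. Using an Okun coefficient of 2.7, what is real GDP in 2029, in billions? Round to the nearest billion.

$3,552 billion

Δu = 8.37 - 5.44 = 2.93 points.
Okun's law (growth form): g_Y = g_Y* - β × Δu = 3.53 - 2.7 × (2.93) = 3.53 - 7.911 = -4.381%.
Real GDP in the next year = 3715 × (1 - 4.381/100) = 3715 × 0.95619 ≈ 3552 billion.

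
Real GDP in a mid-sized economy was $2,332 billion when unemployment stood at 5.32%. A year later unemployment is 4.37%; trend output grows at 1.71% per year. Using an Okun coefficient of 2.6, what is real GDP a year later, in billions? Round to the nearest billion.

Δu = 4.37 - 5.32 = -0.95 points.
Okun's law (growth form): g_Y = g_Y* - β × Δu = 1.71 - 2.6 × (-0.95) = 1.71 + 2.47 = 4.18%.
Real GDP in the next year = 2332 × (1 + 4.18/100) = 2332 × 1.0418 ≈ 2429 billion.

$2,429 billion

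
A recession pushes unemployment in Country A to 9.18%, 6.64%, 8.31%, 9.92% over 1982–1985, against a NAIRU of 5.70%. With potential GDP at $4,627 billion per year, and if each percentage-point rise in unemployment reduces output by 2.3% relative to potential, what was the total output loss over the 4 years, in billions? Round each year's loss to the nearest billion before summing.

Year 1982: gap = -2.3 × (9.18 - 5.7) = -8.004%, loss ≈ 4627 × 8.004/100 ≈ 370.
Year 1983: gap = -2.3 × (6.64 - 5.7) = -2.162%, loss ≈ 4627 × 2.162/100 ≈ 100.
Year 1984: gap = -2.3 × (8.31 - 5.7) = -6.003%, loss ≈ 4627 × 6.003/100 ≈ 278.
Year 1985: gap = -2.3 × (9.92 - 5.7) = -9.706%, loss ≈ 4627 × 9.706/100 ≈ 449.
Total lost output = 370 + 100 + 278 + 449 = 1197 billion.

$1,197 billion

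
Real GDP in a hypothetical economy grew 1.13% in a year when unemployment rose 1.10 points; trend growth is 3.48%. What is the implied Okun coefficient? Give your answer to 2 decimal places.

Growth form: g_Y = g_Y* - β × Δu, so β = (g_Y* - g_Y)/Δu.
β = (3.48 - 1.13)/1.10 = 2.35/1.10 = 2.14.

β ≈ 2.14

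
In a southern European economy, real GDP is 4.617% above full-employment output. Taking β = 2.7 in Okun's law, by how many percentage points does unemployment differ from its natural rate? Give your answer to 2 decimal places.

-1.71 percentage points

Okun's law: output gap = -β × (u - u*), so u - u* = -(output gap)/β.
u - u* = -(4.617)/2.7 = -1.71 percentage points.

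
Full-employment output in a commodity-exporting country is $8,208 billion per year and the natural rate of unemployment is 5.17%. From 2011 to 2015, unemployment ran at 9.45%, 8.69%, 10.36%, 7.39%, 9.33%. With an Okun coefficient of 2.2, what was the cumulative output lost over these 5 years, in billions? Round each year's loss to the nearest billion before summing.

Year 2011: gap = -2.2 × (9.45 - 5.17) = -9.416%, loss ≈ 8208 × 9.416/100 ≈ 773.
Year 2012: gap = -2.2 × (8.69 - 5.17) = -7.744%, loss ≈ 8208 × 7.744/100 ≈ 636.
Year 2013: gap = -2.2 × (10.36 - 5.17) = -11.418%, loss ≈ 8208 × 11.418/100 ≈ 937.
Year 2014: gap = -2.2 × (7.39 - 5.17) = -4.884%, loss ≈ 8208 × 4.884/100 ≈ 401.
Year 2015: gap = -2.2 × (9.33 - 5.17) = -9.152%, loss ≈ 8208 × 9.152/100 ≈ 751.
Total lost output = 773 + 636 + 937 + 401 + 751 = 3498 billion.

$3,498 billion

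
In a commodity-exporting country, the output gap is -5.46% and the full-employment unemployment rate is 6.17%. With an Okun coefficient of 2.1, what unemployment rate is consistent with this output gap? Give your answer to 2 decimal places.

8.77%

From Okun's law, u - u* = -(output gap)/β = -(-5.46)/2.1 = 2.6 points.
So u = 6.17 + 2.6 = 8.77%.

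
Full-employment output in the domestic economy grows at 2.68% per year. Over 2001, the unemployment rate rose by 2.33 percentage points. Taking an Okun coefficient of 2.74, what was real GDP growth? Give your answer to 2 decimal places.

Growth-rate Okun's law: g_Y = g_Y* - β × Δu.
g_Y = 2.68 - 2.74 × (2.33) = 2.68 - 6.3842 = -3.7042%, i.e. -3.70% to 2 d.p.

-3.70%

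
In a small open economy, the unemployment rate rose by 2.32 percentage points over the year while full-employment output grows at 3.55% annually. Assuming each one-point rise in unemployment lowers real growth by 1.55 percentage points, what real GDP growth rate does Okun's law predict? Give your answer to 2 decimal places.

Growth-rate Okun's law: g_Y = g_Y* - β × Δu.
g_Y = 3.55 - 1.55 × (2.32) = 3.55 - 3.596 = -0.046%, i.e. -0.05% to 2 d.p.

-0.05%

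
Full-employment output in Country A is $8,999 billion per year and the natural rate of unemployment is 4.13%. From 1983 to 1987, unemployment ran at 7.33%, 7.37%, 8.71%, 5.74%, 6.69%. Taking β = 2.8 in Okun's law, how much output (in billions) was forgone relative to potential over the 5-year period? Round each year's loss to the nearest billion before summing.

Year 1983: gap = -2.8 × (7.33 - 4.13) = -8.96%, loss ≈ 8999 × 8.96/100 ≈ 806.
Year 1984: gap = -2.8 × (7.37 - 4.13) = -9.072%, loss ≈ 8999 × 9.072/100 ≈ 816.
Year 1985: gap = -2.8 × (8.71 - 4.13) = -12.824%, loss ≈ 8999 × 12.824/100 ≈ 1154.
Year 1986: gap = -2.8 × (5.74 - 4.13) = -4.508%, loss ≈ 8999 × 4.508/100 ≈ 406.
Year 1987: gap = -2.8 × (6.69 - 4.13) = -7.168%, loss ≈ 8999 × 7.168/100 ≈ 645.
Total lost output = 806 + 816 + 1154 + 406 + 645 = 3827 billion.

$3,827 billion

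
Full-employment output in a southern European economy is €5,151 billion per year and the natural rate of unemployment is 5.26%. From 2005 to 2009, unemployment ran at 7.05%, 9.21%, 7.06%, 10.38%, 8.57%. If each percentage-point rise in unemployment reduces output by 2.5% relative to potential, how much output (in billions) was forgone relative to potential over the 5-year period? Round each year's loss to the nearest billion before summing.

Year 2005: gap = -2.5 × (7.05 - 5.26) = -4.475%, loss ≈ 5151 × 4.475/100 ≈ 231.
Year 2006: gap = -2.5 × (9.21 - 5.26) = -9.875%, loss ≈ 5151 × 9.875/100 ≈ 509.
Year 2007: gap = -2.5 × (7.06 - 5.26) = -4.5%, loss ≈ 5151 × 4.5/100 ≈ 232.
Year 2008: gap = -2.5 × (10.38 - 5.26) = -12.8%, loss ≈ 5151 × 12.8/100 ≈ 659.
Year 2009: gap = -2.5 × (8.57 - 5.26) = -8.275%, loss ≈ 5151 × 8.275/100 ≈ 426.
Total lost output = 231 + 509 + 232 + 659 + 426 = 2057 billion.

€2,057 billion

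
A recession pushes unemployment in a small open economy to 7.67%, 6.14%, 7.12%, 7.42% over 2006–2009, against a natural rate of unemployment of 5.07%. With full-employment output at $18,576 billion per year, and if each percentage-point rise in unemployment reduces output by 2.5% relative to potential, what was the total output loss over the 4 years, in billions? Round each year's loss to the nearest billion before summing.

Year 2006: gap = -2.5 × (7.67 - 5.07) = -6.5%, loss ≈ 18576 × 6.5/100 ≈ 1207.
Year 2007: gap = -2.5 × (6.14 - 5.07) = -2.675%, loss ≈ 18576 × 2.675/100 ≈ 497.
Year 2008: gap = -2.5 × (7.12 - 5.07) = -5.125%, loss ≈ 18576 × 5.125/100 ≈ 952.
Year 2009: gap = -2.5 × (7.42 - 5.07) = -5.875%, loss ≈ 18576 × 5.875/100 ≈ 1091.
Total lost output = 1207 + 497 + 952 + 1091 = 3747 billion.

$3,747 billion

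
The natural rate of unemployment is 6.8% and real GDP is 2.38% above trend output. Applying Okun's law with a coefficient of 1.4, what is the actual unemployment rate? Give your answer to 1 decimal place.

5.1%

From Okun's law, u - u* = -(output gap)/β = -(2.38)/1.4 = -1.7 points.
So u = 6.8 - 1.7 = 5.1%.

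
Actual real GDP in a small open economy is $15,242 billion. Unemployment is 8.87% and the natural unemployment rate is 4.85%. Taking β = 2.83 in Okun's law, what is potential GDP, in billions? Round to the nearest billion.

$17,199 billion

Unemployment gap = 8.87 - 4.85 = 4.02 points, so output gap = -2.83 × 4.02 = -11.3766%.
Since Y = Y* × (1 + gap/100), Y* = 15242/0.886234 ≈ 17199 billion.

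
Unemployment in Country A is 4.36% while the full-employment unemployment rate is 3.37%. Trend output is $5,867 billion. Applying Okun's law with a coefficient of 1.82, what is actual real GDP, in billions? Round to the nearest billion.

Unemployment gap = 4.36 - 3.37 = 0.99 points, so the output gap is -1.82 × 0.99 = -1.8018%.
Actual GDP = 5867 × (1 - 1.8018/100) = 5867 × 0.981982 ≈ 5761 billion.

$5,761 billion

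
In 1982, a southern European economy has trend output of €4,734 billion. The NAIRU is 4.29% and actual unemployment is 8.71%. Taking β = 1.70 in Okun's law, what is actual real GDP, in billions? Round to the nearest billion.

Unemployment gap = 8.71 - 4.29 = 4.42 points, so the output gap is -1.7 × 4.42 = -7.514%.
Actual GDP = 4734 × (1 - 7.514/100) = 4734 × 0.92486 ≈ 4378 billion.

€4,378 billion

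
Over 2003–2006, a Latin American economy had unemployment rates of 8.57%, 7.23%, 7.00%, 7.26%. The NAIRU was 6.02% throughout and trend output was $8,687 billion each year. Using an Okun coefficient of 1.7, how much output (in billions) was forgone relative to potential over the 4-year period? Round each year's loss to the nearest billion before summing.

$884 billion

Year 2003: gap = -1.7 × (8.57 - 6.02) = -4.335%, loss ≈ 8687 × 4.335/100 ≈ 377.
Year 2004: gap = -1.7 × (7.23 - 6.02) = -2.057%, loss ≈ 8687 × 2.057/100 ≈ 179.
Year 2005: gap = -1.7 × (7 - 6.02) = -1.666%, loss ≈ 8687 × 1.666/100 ≈ 145.
Year 2006: gap = -1.7 × (7.26 - 6.02) = -2.108%, loss ≈ 8687 × 2.108/100 ≈ 183.
Total lost output = 377 + 179 + 145 + 183 = 884 billion.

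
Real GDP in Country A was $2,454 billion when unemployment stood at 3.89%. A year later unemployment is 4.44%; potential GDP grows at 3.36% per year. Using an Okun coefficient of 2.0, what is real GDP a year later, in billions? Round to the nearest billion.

Δu = 4.44 - 3.89 = 0.55 points.
Okun's law (growth form): g_Y = g_Y* - β × Δu = 3.36 - 2.0 × (0.55) = 3.36 - 1.1 = 2.26%.
Real GDP in the next year = 2454 × (1 + 2.26/100) = 2454 × 1.0226 ≈ 2509 billion.

$2,509 billion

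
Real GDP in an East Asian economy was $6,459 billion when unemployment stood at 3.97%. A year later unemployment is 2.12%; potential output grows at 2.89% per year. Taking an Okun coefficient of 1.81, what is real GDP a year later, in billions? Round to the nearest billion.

Δu = 2.12 - 3.97 = -1.85 points.
Okun's law (growth form): g_Y = g_Y* - β × Δu = 2.89 - 1.81 × (-1.85) = 2.89 + 3.3485 = 6.2385%.
Real GDP in the next year = 6459 × (1 + 6.2385/100) = 6459 × 1.062385 ≈ 6862 billion.

$6,862 billion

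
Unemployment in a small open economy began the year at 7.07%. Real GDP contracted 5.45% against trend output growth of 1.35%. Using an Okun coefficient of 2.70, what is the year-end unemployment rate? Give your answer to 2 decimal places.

Growth-rate Okun's law: g_Y = g_Y* - β × Δu, so Δu = (g_Y* - g_Y)/β.
Δu = (1.35 + 5.45)/2.70 = 6.8/2.70 = 2.52 percentage points.
Year-end unemployment = 7.07 + 2.52 = 9.59%.

9.59%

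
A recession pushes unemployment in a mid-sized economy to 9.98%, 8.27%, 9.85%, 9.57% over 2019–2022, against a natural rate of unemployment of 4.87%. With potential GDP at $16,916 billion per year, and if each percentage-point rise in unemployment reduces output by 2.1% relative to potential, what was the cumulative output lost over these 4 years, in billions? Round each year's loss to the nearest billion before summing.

$6,462 billion

Year 2019: gap = -2.1 × (9.98 - 4.87) = -10.731%, loss ≈ 16916 × 10.731/100 ≈ 1815.
Year 2020: gap = -2.1 × (8.27 - 4.87) = -7.14%, loss ≈ 16916 × 7.14/100 ≈ 1208.
Year 2021: gap = -2.1 × (9.85 - 4.87) = -10.458%, loss ≈ 16916 × 10.458/100 ≈ 1769.
Year 2022: gap = -2.1 × (9.57 - 4.87) = -9.87%, loss ≈ 16916 × 9.87/100 ≈ 1670.
Total lost output = 1815 + 1208 + 1769 + 1670 = 6462 billion.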